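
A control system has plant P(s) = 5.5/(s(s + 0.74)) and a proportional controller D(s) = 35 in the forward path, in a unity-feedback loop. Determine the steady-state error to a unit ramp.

0.00384

The loop has one pole at the origin (type 1). Velocity error constant K_v = lim_{s→0} s·D(s)P(s) = 35·5.5/0.74 = 260.1.
Steady-state error to a unit ramp: e_ss = 1/K_v = 0.00384.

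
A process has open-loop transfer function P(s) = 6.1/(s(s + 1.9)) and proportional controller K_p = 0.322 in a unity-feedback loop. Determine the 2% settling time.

From 1 + K_pP(s) = 0: s² + 1.9s + 1.964 = 0 ⇒ ω_n = 1.401, ζ = 0.6778.
2% settling time T_s ≈ 4/(ζω_n) = 4/0.95 = 4.21 s.

T_s ≈ 4.21 s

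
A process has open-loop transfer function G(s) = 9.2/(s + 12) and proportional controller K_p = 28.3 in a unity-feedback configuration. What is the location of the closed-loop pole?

s = -272.4

Closed-loop transfer function: T(s) = K_p·G(s)/(1 + K_p·G(s)) = 260.4/(s + 12 + 260.4) = 260.4/(s + 272.4).
The closed-loop pole is at s = −272.4.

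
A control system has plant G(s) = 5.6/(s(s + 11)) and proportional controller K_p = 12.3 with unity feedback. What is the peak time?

T_p = 0.505 s

The closed-loop denominator s² + 11s + 68.88 gives ω_n = √68.88 = 8.299 and ζ = 11/(2ω_n) = 0.6627.
Damped frequency ω_d = ω_n√(1−ζ²) = 6.215 rad/s, so peak time T_p = π/ω_d = 0.505 s.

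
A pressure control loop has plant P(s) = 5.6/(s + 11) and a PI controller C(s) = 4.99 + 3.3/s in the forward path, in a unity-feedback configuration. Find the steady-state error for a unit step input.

0

The open loop C(s)P(s) has a pole at the origin (type 1), so the static position error constant is infinite and e_ss = 1/(1+∞) = 0.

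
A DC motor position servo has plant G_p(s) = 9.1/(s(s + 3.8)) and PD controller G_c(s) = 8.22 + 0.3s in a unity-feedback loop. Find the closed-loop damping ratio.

Forward path: (8.22 + 0.3s)·9.1/(s(s+3.8)). The closed-loop characteristic equation is s² + (3.8 + 9.1·0.3)s + 9.1·8.22 = 0.
That is s² + 6.53s + 74.8 = 0, so ω_n = 8.649 rad/s and ζ = 6.53/(2·8.649) = 0.3775.

ζ = 0.378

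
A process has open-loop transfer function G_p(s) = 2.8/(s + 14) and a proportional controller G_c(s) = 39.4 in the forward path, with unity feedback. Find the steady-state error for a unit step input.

0.113

The loop is type 0. Static position error constant K_pos = G_c(0)·G_p(0) = 39.4·0.2 = 7.88.
Steady-state error to a unit step: e_ss = 1/(1+K_pos) = 1/8.88 = 0.113.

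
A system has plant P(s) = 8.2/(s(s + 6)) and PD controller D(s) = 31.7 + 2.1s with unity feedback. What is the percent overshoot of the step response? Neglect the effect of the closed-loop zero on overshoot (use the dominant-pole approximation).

Forward path: (31.7 + 2.1s)·8.2/(s(s+6)). The closed-loop characteristic equation is s² + (6 + 8.2·2.1)s + 8.2·31.7 = 0.
That is s² + 23.22s + 259.9 = 0, so ω_n = 16.12 rad/s and ζ = 23.22/(2·16.12) = 0.7201.
%OS = 100·exp(−πζ/√(1−ζ²)) = 3.84%.

3.84%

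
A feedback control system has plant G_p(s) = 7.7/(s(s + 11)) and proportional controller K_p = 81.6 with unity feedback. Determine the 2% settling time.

T_s ≈ 0.727 s

The closed-loop denominator s² + 11s + 628.3 gives ω_n = √628.3 = 25.07 and ζ = 11/(2ω_n) = 0.2194.
2% settling time T_s ≈ 4/(ζω_n) = 4/5.5 = 0.727 s.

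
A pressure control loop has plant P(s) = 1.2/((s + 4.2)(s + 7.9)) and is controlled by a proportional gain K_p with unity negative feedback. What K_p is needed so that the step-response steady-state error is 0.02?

For a type-0 loop with proportional control, e_ss = 1/(1 + K_p·P(0)).
P(0) = 0.03617. Require 1/(1 + K_p·0.03617) = 0.02, so 1 + 0.03617·K_p = 50.
K_p = (50 − 1)/0.03617 = 1350.

K_p = 1350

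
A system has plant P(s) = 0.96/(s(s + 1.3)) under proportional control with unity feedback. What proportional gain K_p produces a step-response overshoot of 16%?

K_p = 1.73

From %OS = 100·exp(−πζ/√(1−ζ²)) = 16%, ζ = −ln(0.16)/√(π²+ln²(0.16)) = 0.5039.
Characteristic equation s² + 1.3s + 0.96K_p = 0 gives ζ = 1.3/(2√(0.96K_p)).
Setting ζ = 0.5039: √(0.96K_p) = 1.3/(2·0.5039) = 1.29, so K_p = 1.664/0.96 = 1.73.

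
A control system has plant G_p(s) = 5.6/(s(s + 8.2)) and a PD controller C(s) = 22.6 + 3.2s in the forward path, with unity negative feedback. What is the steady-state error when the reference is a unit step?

The open loop C(s)G_p(s) has a pole at the origin (type 1), so the static position error constant is infinite and e_ss = 1/(1+∞) = 0.

0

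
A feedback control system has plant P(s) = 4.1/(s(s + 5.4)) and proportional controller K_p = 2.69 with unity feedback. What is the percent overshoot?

The closed-loop denominator s² + 5.4s + 11.03 gives ω_n = √11.03 = 3.321 and ζ = 5.4/(2ω_n) = 0.813.
%OS = 100·exp(−πζ/√(1−ζ²)) = 100·exp(−π·0.813/√0.339) = 1.24%.

1.24%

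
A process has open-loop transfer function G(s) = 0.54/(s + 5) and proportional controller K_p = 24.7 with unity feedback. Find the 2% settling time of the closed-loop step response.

Closed-loop transfer function: T(s) = K_p·G(s)/(1 + K_p·G(s)) = 13.34/(s + 5 + 13.34) = 13.34/(s + 18.34).
Time constant τ = 1/18.34 = 0.05453 s, so the 2% settling time is about 4τ = 0.218 s.

T_s ≈ 0.218 s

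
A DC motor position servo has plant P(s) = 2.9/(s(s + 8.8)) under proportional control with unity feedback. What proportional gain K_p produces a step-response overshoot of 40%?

From %OS = 100·exp(−πζ/√(1−ζ²)) = 40%, ζ = −ln(0.4)/√(π²+ln²(0.4)) = 0.28.
Characteristic equation s² + 8.8s + 2.9K_p = 0 gives ζ = 8.8/(2√(2.9K_p)).
Setting ζ = 0.28: √(2.9K_p) = 8.8/(2·0.28) = 15.71, so K_p = 246.9/2.9 = 85.2.

K_p = 85.2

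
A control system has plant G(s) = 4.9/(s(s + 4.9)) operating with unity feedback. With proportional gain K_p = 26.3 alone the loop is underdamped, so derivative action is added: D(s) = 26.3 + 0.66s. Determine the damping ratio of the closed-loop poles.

ζ = 0.358

Forward path: (26.3 + 0.66s)·4.9/(s(s+4.9)). The closed-loop characteristic equation is s² + (4.9 + 4.9·0.66)s + 4.9·26.3 = 0.
That is s² + 8.134s + 128.9 = 0, so ω_n = 11.35 rad/s and ζ = 8.134/(2·11.35) = 0.3583.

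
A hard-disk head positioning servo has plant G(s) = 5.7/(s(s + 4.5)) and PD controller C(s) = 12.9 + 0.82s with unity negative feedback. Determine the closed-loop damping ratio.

Forward path: (12.9 + 0.82s)·5.7/(s(s+4.5)). The closed-loop characteristic equation is s² + (4.5 + 5.7·0.82)s + 5.7·12.9 = 0.
That is s² + 9.174s + 73.53 = 0, so ω_n = 8.575 rad/s and ζ = 9.174/(2·8.575) = 0.5349.

ζ = 0.535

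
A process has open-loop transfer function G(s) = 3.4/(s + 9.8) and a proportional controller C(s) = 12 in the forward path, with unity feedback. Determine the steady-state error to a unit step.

0.194

The loop is type 0. Static position error constant K_pos = C(0)·G(0) = 12·0.3469 = 4.163.
Steady-state error to a unit step: e_ss = 1/(1+K_pos) = 1/5.163 = 0.194.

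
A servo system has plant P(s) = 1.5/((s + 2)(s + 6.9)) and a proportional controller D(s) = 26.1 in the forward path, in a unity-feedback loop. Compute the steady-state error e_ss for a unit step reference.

0.261

The loop is type 0. Static position error constant K_pos = D(0)·P(0) = 26.1·0.1087 = 2.837.
Steady-state error to a unit step: e_ss = 1/(1+K_pos) = 1/3.837 = 0.261.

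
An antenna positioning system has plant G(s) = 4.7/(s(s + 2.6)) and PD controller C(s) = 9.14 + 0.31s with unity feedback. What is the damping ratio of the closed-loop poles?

Forward path: (9.14 + 0.31s)·4.7/(s(s+2.6)). The closed-loop characteristic equation is s² + (2.6 + 4.7·0.31)s + 4.7·9.14 = 0.
That is s² + 4.057s + 42.96 = 0, so ω_n = 6.554 rad/s and ζ = 4.057/(2·6.554) = 0.3095.

ζ = 0.309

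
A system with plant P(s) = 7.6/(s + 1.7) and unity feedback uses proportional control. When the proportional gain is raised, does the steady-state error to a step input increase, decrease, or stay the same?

decrease

The position error constant K_pos = K_p·P(0) grows with K_p, and e_ss = 1/(1+K_pos) falls.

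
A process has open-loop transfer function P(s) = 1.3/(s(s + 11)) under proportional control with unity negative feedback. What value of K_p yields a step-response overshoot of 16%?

From %OS = 100·exp(−πζ/√(1−ζ²)) = 16%, ζ = −ln(0.16)/√(π²+ln²(0.16)) = 0.5039.
Characteristic equation s² + 11s + 1.3K_p = 0 gives ζ = 11/(2√(1.3K_p)).
Setting ζ = 0.5039: √(1.3K_p) = 11/(2·0.5039) = 10.92, so K_p = 119.1/1.3 = 91.7.

K_p = 91.7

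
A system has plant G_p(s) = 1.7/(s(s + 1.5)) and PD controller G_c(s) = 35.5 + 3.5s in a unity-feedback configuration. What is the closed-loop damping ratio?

ζ = 0.479

Forward path: (35.5 + 3.5s)·1.7/(s(s+1.5)). The closed-loop characteristic equation is s² + (1.5 + 1.7·3.5)s + 1.7·35.5 = 0.
That is s² + 7.45s + 60.35 = 0, so ω_n = 7.769 rad/s and ζ = 7.45/(2·7.769) = 0.4795.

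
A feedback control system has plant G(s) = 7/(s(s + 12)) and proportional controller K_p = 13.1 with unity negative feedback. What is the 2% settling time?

T_s ≈ 0.667 s

Closed-loop characteristic equation: s² + 12s + 91.7 = 0, so ω_n = 9.576 rad/s and ζ = 12/(2·9.576) = 0.6266.
2% settling time T_s ≈ 4/(ζω_n) = 4/6 = 0.667 s.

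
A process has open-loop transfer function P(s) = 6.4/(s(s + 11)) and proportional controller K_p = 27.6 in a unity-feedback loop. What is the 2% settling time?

The closed-loop denominator s² + 11s + 176.6 gives ω_n = √176.6 = 13.29 and ζ = 11/(2ω_n) = 0.4138.
2% settling time T_s ≈ 4/(ζω_n) = 4/5.5 = 0.727 s.

T_s ≈ 0.727 s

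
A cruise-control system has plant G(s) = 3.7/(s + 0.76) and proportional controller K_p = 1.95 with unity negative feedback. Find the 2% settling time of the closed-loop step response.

T_s ≈ 0.502 s

Closed-loop transfer function: T(s) = K_p·G(s)/(1 + K_p·G(s)) = 7.215/(s + 0.76 + 7.215) = 7.215/(s + 7.975).
Time constant τ = 1/7.975 = 0.1254 s, so the 2% settling time is about 4τ = 0.502 s.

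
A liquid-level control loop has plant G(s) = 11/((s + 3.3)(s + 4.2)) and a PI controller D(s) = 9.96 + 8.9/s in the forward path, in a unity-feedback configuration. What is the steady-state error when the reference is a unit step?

0

The open loop D(s)G(s) has a pole at the origin (type 1), so the static position error constant is infinite and e_ss = 1/(1+∞) = 0.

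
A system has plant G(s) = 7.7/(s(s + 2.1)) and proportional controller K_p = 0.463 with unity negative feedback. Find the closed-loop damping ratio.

1 + K_p·G(s) = 0 gives s² + 2.1s + 3.565 = 0.
Matching s² + 2ζω_n s + ω_n²: ω_n = √3.565 = 1.888 rad/s and 2ζω_n = 2.1, so ζ = 2.1/(2·1.888) = 0.556.

ζ = 0.556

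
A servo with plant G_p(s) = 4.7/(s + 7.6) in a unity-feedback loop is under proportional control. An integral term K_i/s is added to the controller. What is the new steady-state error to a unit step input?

0

Adding integral action puts a pole at s = 0 in the forward path, raising the system type to 1; a type-1 loop has zero steady-state error to a step.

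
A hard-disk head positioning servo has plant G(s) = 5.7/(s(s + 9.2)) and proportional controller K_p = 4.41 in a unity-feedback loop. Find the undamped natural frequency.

ω_n = 5.01 rad/s

1 + K_p·G(s) = 0 gives s² + 9.2s + 25.14 = 0.
Matching s² + 2ζω_n s + ω_n²: ω_n = √25.14 = 5.014 rad/s and 2ζω_n = 9.2, so ζ = 9.2/(2·5.014) = 0.917.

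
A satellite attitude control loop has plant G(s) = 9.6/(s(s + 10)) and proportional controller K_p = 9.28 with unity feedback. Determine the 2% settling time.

T_s ≈ 0.8 s

Closed-loop characteristic equation: s² + 10s + 89.09 = 0, so ω_n = 9.439 rad/s and ζ = 10/(2·9.439) = 0.5297.
2% settling time T_s ≈ 4/(ζω_n) = 4/5 = 0.8 s.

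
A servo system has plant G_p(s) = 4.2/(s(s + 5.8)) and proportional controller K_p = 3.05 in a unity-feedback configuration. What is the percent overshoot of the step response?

The closed-loop denominator s² + 5.8s + 12.81 gives ω_n = √12.81 = 3.579 and ζ = 5.8/(2ω_n) = 0.8103.
%OS = 100·exp(−πζ/√(1−ζ²)) = 100·exp(−π·0.8103/√0.3435) = 1.3%.

1.3%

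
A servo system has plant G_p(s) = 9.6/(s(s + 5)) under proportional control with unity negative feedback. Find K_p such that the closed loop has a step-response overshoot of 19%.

From %OS = 100·exp(−πζ/√(1−ζ²)) = 19%, ζ = −ln(0.19)/√(π²+ln²(0.19)) = 0.4673.
Characteristic equation s² + 5s + 9.6K_p = 0 gives ζ = 5/(2√(9.6K_p)).
Setting ζ = 0.4673: √(9.6K_p) = 5/(2·0.4673) = 5.349, so K_p = 28.62/9.6 = 2.98.

K_p = 2.98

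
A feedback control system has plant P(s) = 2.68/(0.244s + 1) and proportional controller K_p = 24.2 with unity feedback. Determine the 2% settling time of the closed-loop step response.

T_s ≈ 0.0148 s

Closed loop: T(s) = K_p·P/(1+K_p·P) = 64.86/(0.244s + 1 + 64.86), with pole at s = −(1 + 64.86)/0.244 = −269.9.
τ = 1/269.9 = 0.003705 s, so 2% settling time ≈ 4τ = 0.0148 s.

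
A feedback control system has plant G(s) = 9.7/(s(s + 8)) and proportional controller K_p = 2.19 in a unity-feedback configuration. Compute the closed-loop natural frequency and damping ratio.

The closed-loop denominator is s(s+8) + 2.19·9.7 = s² + 8s + 21.24.
So ω_n² = 21.24 ⇒ ω_n = 4.609 rad/s, and ζ = 8/(2ω_n) = 0.868.

ω_n = 4.61 rad/s, ζ = 0.868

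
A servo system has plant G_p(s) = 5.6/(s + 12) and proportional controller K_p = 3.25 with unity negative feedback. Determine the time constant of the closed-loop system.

τ = 0.0331 s

Closed-loop transfer function: T(s) = K_p·G_p(s)/(1 + K_p·G_p(s)) = 18.2/(s + 12 + 18.2) = 18.2/(s + 30.2).
Time constant τ = 1/30.2 = 0.0331 s.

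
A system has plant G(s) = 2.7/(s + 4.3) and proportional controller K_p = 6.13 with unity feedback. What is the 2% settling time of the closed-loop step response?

Closed-loop transfer function: T(s) = K_p·G(s)/(1 + K_p·G(s)) = 16.55/(s + 4.3 + 16.55) = 16.55/(s + 20.85).
Time constant τ = 1/20.85 = 0.04796 s, so the 2% settling time is about 4τ = 0.192 s.

T_s ≈ 0.192 s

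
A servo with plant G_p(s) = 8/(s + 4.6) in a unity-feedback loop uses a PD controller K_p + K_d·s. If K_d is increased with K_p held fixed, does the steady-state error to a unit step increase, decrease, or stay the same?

K_d affects only the transient (the s-coefficient); the DC loop gain, and hence e_ss, depends only on K_p.

unchanged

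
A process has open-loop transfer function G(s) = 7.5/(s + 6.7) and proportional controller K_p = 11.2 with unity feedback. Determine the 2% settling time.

Closed-loop transfer function: T(s) = K_p·G(s)/(1 + K_p·G(s)) = 84/(s + 6.7 + 84) = 84/(s + 90.7).
Time constant τ = 1/90.7 = 0.01103 s, so the 2% settling time is about 4τ = 0.0441 s.

T_s ≈ 0.0441 s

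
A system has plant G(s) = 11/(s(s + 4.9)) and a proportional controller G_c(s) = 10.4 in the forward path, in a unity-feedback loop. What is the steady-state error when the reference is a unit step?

The open loop G_c(s)G(s) has a pole at the origin (type 1), so the static position error constant is infinite and e_ss = 1/(1+∞) = 0.

0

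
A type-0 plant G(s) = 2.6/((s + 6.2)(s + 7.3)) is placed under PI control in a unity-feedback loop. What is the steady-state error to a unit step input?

The PI controller's integrator makes the forward path type 1, so e_ss to a step is zero.

0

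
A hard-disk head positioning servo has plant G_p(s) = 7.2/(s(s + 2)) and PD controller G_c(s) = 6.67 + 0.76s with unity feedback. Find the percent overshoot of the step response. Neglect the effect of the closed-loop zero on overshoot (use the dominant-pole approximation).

Forward path: (6.67 + 0.76s)·7.2/(s(s+2)). The closed-loop characteristic equation is s² + (2 + 7.2·0.76)s + 7.2·6.67 = 0.
That is s² + 7.472s + 48.02 = 0, so ω_n = 6.93 rad/s and ζ = 7.472/(2·6.93) = 0.5391.
%OS = 100·exp(−πζ/√(1−ζ²)) = 13.4%.

13.4%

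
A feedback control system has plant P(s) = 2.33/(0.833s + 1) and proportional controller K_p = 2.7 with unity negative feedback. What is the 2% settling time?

T_s ≈ 0.457 s

Closed loop: T(s) = K_p·P/(1+K_p·P) = 6.291/(0.833s + 1 + 6.291), with pole at s = −(1 + 6.291)/0.833 = −8.753.
τ = 1/8.753 = 0.1143 s, so 2% settling time ≈ 4τ = 0.457 s.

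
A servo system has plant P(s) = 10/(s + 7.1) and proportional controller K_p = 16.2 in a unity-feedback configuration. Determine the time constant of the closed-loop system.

Closed-loop transfer function: T(s) = K_p·P(s)/(1 + K_p·P(s)) = 162/(s + 7.1 + 162) = 162/(s + 169.1).
Time constant τ = 1/169.1 = 0.00591 s.

τ = 0.00591 s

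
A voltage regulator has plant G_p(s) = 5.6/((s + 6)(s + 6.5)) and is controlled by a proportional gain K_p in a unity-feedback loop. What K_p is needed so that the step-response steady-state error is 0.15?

K_p = 39.5

The loop is type 0, so e_ss(step) = 1/(1 + K_pos) with K_pos = K_p·G_p(0).
G_p(0) = 0.1436. Require 1/(1 + K_p·0.1436) = 0.15, so 1 + 0.1436·K_p = 6.667.
K_p = (6.667 − 1)/0.1436 = 39.5.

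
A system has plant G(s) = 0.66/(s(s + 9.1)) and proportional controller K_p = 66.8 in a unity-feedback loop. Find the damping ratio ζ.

ζ = 0.685

With unity feedback the closed-loop characteristic equation is s² + 9.1s + 66.8·0.66 = s² + 9.1s + 44.09 = 0.
So ω_n² = 44.09 ⇒ ω_n = 6.64 rad/s, and ζ = 9.1/(2ω_n) = 0.685.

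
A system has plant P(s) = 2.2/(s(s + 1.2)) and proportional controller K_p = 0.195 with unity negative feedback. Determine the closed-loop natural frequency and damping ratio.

With unity feedback the closed-loop characteristic equation is s² + 1.2s + 0.195·2.2 = s² + 1.2s + 0.429 = 0.
So ω_n² = 0.429 ⇒ ω_n = 0.655 rad/s, and ζ = 1.2/(2ω_n) = 0.916.

ω_n = 0.655 rad/s, ζ = 0.916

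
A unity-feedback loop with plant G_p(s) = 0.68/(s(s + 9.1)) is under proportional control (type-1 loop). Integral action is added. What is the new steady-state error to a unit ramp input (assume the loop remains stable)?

0

The integrator raises the loop to type 2, so K_v → ∞ and e_ss to a ramp is zero.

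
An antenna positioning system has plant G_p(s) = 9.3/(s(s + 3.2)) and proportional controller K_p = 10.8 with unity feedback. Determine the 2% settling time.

The closed-loop denominator s² + 3.2s + 100.4 gives ω_n = √100.4 = 10.02 and ζ = 3.2/(2ω_n) = 0.1596.
2% settling time T_s ≈ 4/(ζω_n) = 4/1.6 = 2.5 s.

T_s ≈ 2.5 s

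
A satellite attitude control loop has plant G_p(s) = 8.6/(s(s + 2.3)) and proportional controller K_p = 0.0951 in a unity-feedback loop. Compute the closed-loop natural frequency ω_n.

ω_n = 0.904 rad/s

With unity feedback the closed-loop characteristic equation is s² + 2.3s + 0.0951·8.6 = s² + 2.3s + 0.8179 = 0.
So ω_n² = 0.8179 ⇒ ω_n = 0.9044 rad/s, and ζ = 2.3/(2ω_n) = 1.27.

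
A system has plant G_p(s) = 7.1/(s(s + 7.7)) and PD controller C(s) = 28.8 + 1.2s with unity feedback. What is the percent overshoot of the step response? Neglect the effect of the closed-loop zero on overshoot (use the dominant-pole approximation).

11.5%

Forward path: (28.8 + 1.2s)·7.1/(s(s+7.7)). The closed-loop characteristic equation is s² + (7.7 + 7.1·1.2)s + 7.1·28.8 = 0.
That is s² + 16.22s + 204.5 = 0, so ω_n = 14.3 rad/s and ζ = 16.22/(2·14.3) = 0.5671.
%OS = 100·exp(−πζ/√(1−ζ²)) = 11.5%.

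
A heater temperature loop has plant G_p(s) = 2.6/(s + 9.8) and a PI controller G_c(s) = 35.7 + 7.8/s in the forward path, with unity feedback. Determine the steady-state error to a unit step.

0

The open loop G_c(s)G_p(s) has a pole at the origin (type 1), so the static position error constant is infinite and e_ss = 1/(1+∞) = 0.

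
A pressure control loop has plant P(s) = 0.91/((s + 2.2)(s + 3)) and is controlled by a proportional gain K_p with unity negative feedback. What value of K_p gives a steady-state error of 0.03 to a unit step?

The loop is type 0, so e_ss(step) = 1/(1 + K_pos) with K_pos = K_p·P(0).
P(0) = 0.1379. Require 1/(1 + K_p·0.1379) = 0.03, so 1 + 0.1379·K_p = 33.33.
K_p = (33.33 − 1)/0.1379 = 235.

K_p = 235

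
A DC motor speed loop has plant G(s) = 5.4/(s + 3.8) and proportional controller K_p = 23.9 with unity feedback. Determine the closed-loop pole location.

s = -132.9

Closed-loop transfer function: T(s) = K_p·G(s)/(1 + K_p·G(s)) = 129.1/(s + 3.8 + 129.1) = 129.1/(s + 132.9).
The closed-loop pole is at s = −132.9.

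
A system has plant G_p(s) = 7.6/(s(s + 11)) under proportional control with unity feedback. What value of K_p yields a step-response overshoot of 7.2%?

K_p = 9.65

From %OS = 100·exp(−πζ/√(1−ζ²)) = 7.2%, ζ = −ln(0.072)/√(π²+ln²(0.072)) = 0.6421.
Characteristic equation s² + 11s + 7.6K_p = 0 gives ζ = 11/(2√(7.6K_p)).
Setting ζ = 0.6421: √(7.6K_p) = 11/(2·0.6421) = 8.566, so K_p = 73.38/7.6 = 9.65.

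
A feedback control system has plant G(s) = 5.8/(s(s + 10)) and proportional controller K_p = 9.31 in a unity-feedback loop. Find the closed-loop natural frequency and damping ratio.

The closed-loop denominator is s(s+10) + 9.31·5.8 = s² + 10s + 54.
So ω_n² = 54 ⇒ ω_n = 7.348 rad/s, and ζ = 10/(2ω_n) = 0.68.

ω_n = 7.35 rad/s, ζ = 0.68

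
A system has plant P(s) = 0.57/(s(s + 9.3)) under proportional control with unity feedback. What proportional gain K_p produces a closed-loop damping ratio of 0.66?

K_p = 87.1

Closed-loop characteristic equation: s² + 9.3s + K_p·0.57 = 0.
So ω_n = √(0.57K_p) and 2ζω_n = 9.3, giving ζ = 9.3/(2√(0.57K_p)).
Setting ζ = 0.66: √(0.57K_p) = 9.3/(2·0.66) = 7.045, so K_p = 49.64/0.57 = 87.1.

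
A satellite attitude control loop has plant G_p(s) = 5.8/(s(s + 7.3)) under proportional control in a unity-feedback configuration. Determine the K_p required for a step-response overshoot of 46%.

From %OS = 100·exp(−πζ/√(1−ζ²)) = 46%, ζ = −ln(0.46)/√(π²+ln²(0.46)) = 0.24.
Characteristic equation s² + 7.3s + 5.8K_p = 0 gives ζ = 7.3/(2√(5.8K_p)).
Setting ζ = 0.24: √(5.8K_p) = 7.3/(2·0.24) = 15.21, so K_p = 231.4/5.8 = 39.9.

K_p = 39.9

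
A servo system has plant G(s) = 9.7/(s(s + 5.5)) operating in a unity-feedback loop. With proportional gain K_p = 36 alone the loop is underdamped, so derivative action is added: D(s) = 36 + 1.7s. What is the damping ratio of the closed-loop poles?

Forward path: (36 + 1.7s)·9.7/(s(s+5.5)). The closed-loop characteristic equation is s² + (5.5 + 9.7·1.7)s + 9.7·36 = 0.
That is s² + 21.99s + 349.2 = 0, so ω_n = 18.69 rad/s and ζ = 21.99/(2·18.69) = 0.5884.

ζ = 0.588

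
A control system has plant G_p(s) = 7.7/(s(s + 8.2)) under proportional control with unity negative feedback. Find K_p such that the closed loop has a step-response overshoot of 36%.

From %OS = 100·exp(−πζ/√(1−ζ²)) = 36%, ζ = −ln(0.36)/√(π²+ln²(0.36)) = 0.3093.
Characteristic equation s² + 8.2s + 7.7K_p = 0 gives ζ = 8.2/(2√(7.7K_p)).
Setting ζ = 0.3093: √(7.7K_p) = 8.2/(2·0.3093) = 13.26, so K_p = 175.8/7.7 = 22.8.

K_p = 22.8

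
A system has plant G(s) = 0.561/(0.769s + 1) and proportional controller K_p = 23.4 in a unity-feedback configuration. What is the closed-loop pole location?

s = -18.37

Closed loop: T(s) = K_p·G/(1+K_p·G) = 13.13/(0.769s + 1 + 13.13), with pole at s = −(1 + 13.13)/0.769 = −18.37.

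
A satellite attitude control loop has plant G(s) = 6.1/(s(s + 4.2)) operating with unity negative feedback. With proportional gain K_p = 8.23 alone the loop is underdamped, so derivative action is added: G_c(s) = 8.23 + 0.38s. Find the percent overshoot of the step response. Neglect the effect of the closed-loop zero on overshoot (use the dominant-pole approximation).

19.6%

Forward path: (8.23 + 0.38s)·6.1/(s(s+4.2)). The closed-loop characteristic equation is s² + (4.2 + 6.1·0.38)s + 6.1·8.23 = 0.
That is s² + 6.518s + 50.2 = 0, so ω_n = 7.085 rad/s and ζ = 6.518/(2·7.085) = 0.46.
%OS = 100·exp(−πζ/√(1−ζ²)) = 19.6%.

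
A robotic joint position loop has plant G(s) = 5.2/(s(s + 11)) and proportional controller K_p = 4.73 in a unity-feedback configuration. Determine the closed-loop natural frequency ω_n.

ω_n = 4.96 rad/s

With unity feedback the closed-loop characteristic equation is s² + 11s + 4.73·5.2 = s² + 11s + 24.6 = 0.
Matching s² + 2ζω_n s + ω_n²: ω_n = √24.6 = 4.959 rad/s and 2ζω_n = 11, so ζ = 11/(2·4.959) = 1.11.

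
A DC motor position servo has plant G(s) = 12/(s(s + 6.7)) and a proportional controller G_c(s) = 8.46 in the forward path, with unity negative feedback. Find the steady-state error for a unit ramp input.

The loop has one pole at the origin (type 1). Velocity error constant K_v = lim_{s→0} s·G_c(s)G(s) = 8.46·12/6.7 = 15.15.
Steady-state error to a unit ramp: e_ss = 1/K_v = 0.066.

0.066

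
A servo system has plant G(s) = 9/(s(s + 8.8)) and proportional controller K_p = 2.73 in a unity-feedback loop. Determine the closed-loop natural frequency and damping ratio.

1 + K_p·G(s) = 0 gives s² + 8.8s + 24.57 = 0.
So ω_n² = 24.57 ⇒ ω_n = 4.957 rad/s, and ζ = 8.8/(2ω_n) = 0.888.

ω_n = 4.96 rad/s, ζ = 0.888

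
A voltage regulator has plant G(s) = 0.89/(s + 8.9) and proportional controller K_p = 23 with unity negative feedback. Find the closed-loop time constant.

Closed-loop transfer function: T(s) = K_p·G(s)/(1 + K_p·G(s)) = 20.47/(s + 8.9 + 20.47) = 20.47/(s + 29.37).
Time constant τ = 1/29.37 = 0.034 s.

τ = 0.034 s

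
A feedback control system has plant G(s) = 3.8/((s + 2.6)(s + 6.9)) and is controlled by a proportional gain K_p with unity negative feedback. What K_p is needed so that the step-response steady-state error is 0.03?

The loop is type 0, so e_ss(step) = 1/(1 + K_pos) with K_pos = K_p·G(0).
G(0) = 0.2118. Require 1/(1 + K_p·0.2118) = 0.03, so 1 + 0.2118·K_p = 33.33.
K_p = (33.33 − 1)/0.2118 = 153.

K_p = 153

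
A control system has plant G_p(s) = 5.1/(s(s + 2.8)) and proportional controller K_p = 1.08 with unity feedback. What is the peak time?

The closed-loop denominator s² + 2.8s + 5.508 gives ω_n = √5.508 = 2.347 and ζ = 2.8/(2ω_n) = 0.5965.
Damped frequency ω_d = ω_n√(1−ζ²) = 1.884 rad/s, so peak time T_p = π/ω_d = 1.67 s.

T_p = 1.67 s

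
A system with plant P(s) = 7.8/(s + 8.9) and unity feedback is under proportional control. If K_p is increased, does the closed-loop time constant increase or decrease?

The closed-loop bandwidth 8.9+K_p·7.8 grows with K_p, so τ shrinks.

decrease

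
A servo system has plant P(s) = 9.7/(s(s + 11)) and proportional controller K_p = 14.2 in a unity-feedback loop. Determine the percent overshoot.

18.9%

Closed-loop characteristic equation: s² + 11s + 137.7 = 0, so ω_n = 11.74 rad/s and ζ = 11/(2·11.74) = 0.4686.
%OS = 100·exp(−πζ/√(1−ζ²)) = 100·exp(−π·0.4686/√0.7804) = 18.9%.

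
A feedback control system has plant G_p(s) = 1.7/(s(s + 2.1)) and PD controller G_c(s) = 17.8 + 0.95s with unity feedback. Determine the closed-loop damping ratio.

Forward path: (17.8 + 0.95s)·1.7/(s(s+2.1)). The closed-loop characteristic equation is s² + (2.1 + 1.7·0.95)s + 1.7·17.8 = 0.
That is s² + 3.715s + 30.26 = 0, so ω_n = 5.501 rad/s and ζ = 3.715/(2·5.501) = 0.3377.

ζ = 0.338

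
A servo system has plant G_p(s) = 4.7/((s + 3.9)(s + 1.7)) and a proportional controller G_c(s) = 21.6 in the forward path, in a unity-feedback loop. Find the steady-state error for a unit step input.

0.0613

The loop is type 0. Static position error constant K_pos = G_c(0)·G_p(0) = 21.6·0.7089 = 15.31.
Steady-state error to a unit step: e_ss = 1/(1+K_pos) = 1/16.31 = 0.0613.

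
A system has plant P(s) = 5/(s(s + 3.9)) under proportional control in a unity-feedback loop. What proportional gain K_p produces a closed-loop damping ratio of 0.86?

K_p = 1.03

Closed-loop characteristic equation: s² + 3.9s + K_p·5 = 0.
So ω_n = √(5K_p) and 2ζω_n = 3.9, giving ζ = 3.9/(2√(5K_p)).
Setting ζ = 0.86: √(5K_p) = 3.9/(2·0.86) = 2.267, so K_p = 5.141/5 = 1.03.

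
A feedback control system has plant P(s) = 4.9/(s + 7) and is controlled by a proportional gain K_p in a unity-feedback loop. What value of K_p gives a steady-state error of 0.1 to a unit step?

For a type-0 loop with proportional control, e_ss = 1/(1 + K_p·P(0)).
P(0) = 0.7. Require 1/(1 + K_p·0.7) = 0.1, so 1 + 0.7·K_p = 10.
K_p = (10 − 1)/0.7 = 12.9.

K_p = 12.9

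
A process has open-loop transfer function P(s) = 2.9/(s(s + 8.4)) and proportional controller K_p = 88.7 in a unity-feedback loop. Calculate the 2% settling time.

T_s ≈ 0.952 s

The closed-loop denominator s² + 8.4s + 257.2 gives ω_n = √257.2 = 16.04 and ζ = 8.4/(2ω_n) = 0.2619.
2% settling time T_s ≈ 4/(ζω_n) = 4/4.2 = 0.952 s.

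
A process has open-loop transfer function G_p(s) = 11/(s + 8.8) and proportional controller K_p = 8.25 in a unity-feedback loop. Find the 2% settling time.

Closed-loop transfer function: T(s) = K_p·G_p(s)/(1 + K_p·G_p(s)) = 90.75/(s + 8.8 + 90.75) = 90.75/(s + 99.55).
Time constant τ = 1/99.55 = 0.01005 s, so the 2% settling time is about 4τ = 0.0402 s.

T_s ≈ 0.0402 s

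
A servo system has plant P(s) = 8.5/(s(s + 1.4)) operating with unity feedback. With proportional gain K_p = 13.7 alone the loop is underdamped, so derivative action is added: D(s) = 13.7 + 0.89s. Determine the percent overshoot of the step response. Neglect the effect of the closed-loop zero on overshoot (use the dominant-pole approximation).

23.8%

Forward path: (13.7 + 0.89s)·8.5/(s(s+1.4)). The closed-loop characteristic equation is s² + (1.4 + 8.5·0.89)s + 8.5·13.7 = 0.
That is s² + 8.965s + 116.4 = 0, so ω_n = 10.79 rad/s and ζ = 8.965/(2·10.79) = 0.4154.
%OS = 100·exp(−πζ/√(1−ζ²)) = 23.8%.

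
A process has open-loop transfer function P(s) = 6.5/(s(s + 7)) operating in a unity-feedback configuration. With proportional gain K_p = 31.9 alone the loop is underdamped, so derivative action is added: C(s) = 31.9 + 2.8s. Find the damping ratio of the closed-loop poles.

ζ = 0.875

Forward path: (31.9 + 2.8s)·6.5/(s(s+7)). The closed-loop characteristic equation is s² + (7 + 6.5·2.8)s + 6.5·31.9 = 0.
That is s² + 25.2s + 207.3 = 0, so ω_n = 14.4 rad/s and ζ = 25.2/(2·14.4) = 0.875.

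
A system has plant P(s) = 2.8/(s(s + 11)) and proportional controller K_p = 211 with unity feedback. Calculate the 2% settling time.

T_s ≈ 0.727 s

Closed-loop characteristic equation: s² + 11s + 590.8 = 0, so ω_n = 24.31 rad/s and ζ = 11/(2·24.31) = 0.2263.
2% settling time T_s ≈ 4/(ζω_n) = 4/5.5 = 0.727 s.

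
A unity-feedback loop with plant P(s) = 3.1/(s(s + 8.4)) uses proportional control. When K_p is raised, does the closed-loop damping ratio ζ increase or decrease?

decrease

ζ = 8.4/(2√(3.1K_p)); increasing K_p raises the denominator, so ζ falls.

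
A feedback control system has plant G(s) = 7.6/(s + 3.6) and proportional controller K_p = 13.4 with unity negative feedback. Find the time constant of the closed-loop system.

Closed-loop transfer function: T(s) = K_p·G(s)/(1 + K_p·G(s)) = 101.8/(s + 3.6 + 101.8) = 101.8/(s + 105.4).
Time constant τ = 1/105.4 = 0.00948 s.

τ = 0.00948 s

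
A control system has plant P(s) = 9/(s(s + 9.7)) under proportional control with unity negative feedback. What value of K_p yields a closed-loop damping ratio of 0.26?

K_p = 38.7

Closed-loop characteristic equation: s² + 9.7s + K_p·9 = 0.
So ω_n = √(9K_p) and 2ζω_n = 9.7, giving ζ = 9.7/(2√(9K_p)).
Setting ζ = 0.26: √(9K_p) = 9.7/(2·0.26) = 18.65, so K_p = 348/9 = 38.7.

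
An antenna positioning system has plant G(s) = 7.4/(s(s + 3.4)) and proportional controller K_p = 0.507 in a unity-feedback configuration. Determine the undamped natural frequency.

With unity feedback the closed-loop characteristic equation is s² + 3.4s + 0.507·7.4 = s² + 3.4s + 3.752 = 0.
So ω_n² = 3.752 ⇒ ω_n = 1.937 rad/s, and ζ = 3.4/(2ω_n) = 0.878.

ω_n = 1.94 rad/s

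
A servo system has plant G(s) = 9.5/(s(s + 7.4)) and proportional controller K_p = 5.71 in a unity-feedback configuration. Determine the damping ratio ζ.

ζ = 0.502

1 + K_p·G(s) = 0 gives s² + 7.4s + 54.24 = 0.
So ω_n² = 54.24 ⇒ ω_n = 7.365 rad/s, and ζ = 7.4/(2ω_n) = 0.502.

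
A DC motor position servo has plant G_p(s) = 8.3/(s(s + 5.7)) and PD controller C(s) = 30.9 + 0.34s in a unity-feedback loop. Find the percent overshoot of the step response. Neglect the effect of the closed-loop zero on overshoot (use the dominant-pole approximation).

Forward path: (30.9 + 0.34s)·8.3/(s(s+5.7)). The closed-loop characteristic equation is s² + (5.7 + 8.3·0.34)s + 8.3·30.9 = 0.
That is s² + 8.522s + 256.5 = 0, so ω_n = 16.01 rad/s and ζ = 8.522/(2·16.01) = 0.2661.
%OS = 100·exp(−πζ/√(1−ζ²)) = 42%.

42%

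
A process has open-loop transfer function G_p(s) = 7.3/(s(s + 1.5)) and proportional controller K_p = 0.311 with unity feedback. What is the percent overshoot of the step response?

16.5%

Closed-loop characteristic equation: s² + 1.5s + 2.27 = 0, so ω_n = 1.507 rad/s and ζ = 1.5/(2·1.507) = 0.4978.
%OS = 100·exp(−πζ/√(1−ζ²)) = 100·exp(−π·0.4978/√0.7522) = 16.5%.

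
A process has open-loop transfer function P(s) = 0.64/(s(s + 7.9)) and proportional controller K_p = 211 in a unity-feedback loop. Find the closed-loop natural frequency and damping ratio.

With unity feedback the closed-loop characteristic equation is s² + 7.9s + 211·0.64 = s² + 7.9s + 135 = 0.
So ω_n² = 135 ⇒ ω_n = 11.62 rad/s, and ζ = 7.9/(2ω_n) = 0.34.

ω_n = 11.6 rad/s, ζ = 0.34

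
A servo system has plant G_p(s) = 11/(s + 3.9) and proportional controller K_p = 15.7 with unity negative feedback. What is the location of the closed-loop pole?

Closed-loop transfer function: T(s) = K_p·G_p(s)/(1 + K_p·G_p(s)) = 172.7/(s + 3.9 + 172.7) = 172.7/(s + 176.6).
The closed-loop pole is at s = −176.6.

s = -176.6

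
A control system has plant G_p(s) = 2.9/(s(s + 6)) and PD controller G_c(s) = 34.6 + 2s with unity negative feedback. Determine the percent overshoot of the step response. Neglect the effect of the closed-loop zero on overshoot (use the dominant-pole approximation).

Forward path: (34.6 + 2s)·2.9/(s(s+6)). The closed-loop characteristic equation is s² + (6 + 2.9·2)s + 2.9·34.6 = 0.
That is s² + 11.8s + 100.3 = 0, so ω_n = 10.02 rad/s and ζ = 11.8/(2·10.02) = 0.589.
%OS = 100·exp(−πζ/√(1−ζ²)) = 10.1%.

10.1%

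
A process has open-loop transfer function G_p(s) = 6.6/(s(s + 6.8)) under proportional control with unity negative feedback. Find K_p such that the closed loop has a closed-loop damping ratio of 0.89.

Closed-loop characteristic equation: s² + 6.8s + K_p·6.6 = 0.
So ω_n = √(6.6K_p) and 2ζω_n = 6.8, giving ζ = 6.8/(2√(6.6K_p)).
Setting ζ = 0.89: √(6.6K_p) = 6.8/(2·0.89) = 3.82, so K_p = 14.59/6.6 = 2.21.

K_p = 2.21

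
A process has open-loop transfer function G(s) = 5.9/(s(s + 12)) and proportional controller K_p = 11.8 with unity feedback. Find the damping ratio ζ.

ζ = 0.719

1 + K_p·G(s) = 0 gives s² + 12s + 69.62 = 0.
So ω_n² = 69.62 ⇒ ω_n = 8.344 rad/s, and ζ = 12/(2ω_n) = 0.719.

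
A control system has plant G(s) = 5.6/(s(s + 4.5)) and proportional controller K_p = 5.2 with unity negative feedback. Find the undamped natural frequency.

The closed-loop denominator is s(s+4.5) + 5.2·5.6 = s² + 4.5s + 29.12.
So ω_n² = 29.12 ⇒ ω_n = 5.396 rad/s, and ζ = 4.5/(2ω_n) = 0.417.

ω_n = 5.4 rad/s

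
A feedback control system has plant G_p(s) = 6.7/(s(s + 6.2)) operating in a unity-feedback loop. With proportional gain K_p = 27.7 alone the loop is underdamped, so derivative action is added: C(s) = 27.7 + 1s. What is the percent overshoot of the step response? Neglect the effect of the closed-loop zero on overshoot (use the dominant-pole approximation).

Forward path: (27.7 + 1s)·6.7/(s(s+6.2)). The closed-loop characteristic equation is s² + (6.2 + 6.7·1)s + 6.7·27.7 = 0.
That is s² + 12.9s + 185.6 = 0, so ω_n = 13.62 rad/s and ζ = 12.9/(2·13.62) = 0.4735.
%OS = 100·exp(−πζ/√(1−ζ²)) = 18.5%.

18.5%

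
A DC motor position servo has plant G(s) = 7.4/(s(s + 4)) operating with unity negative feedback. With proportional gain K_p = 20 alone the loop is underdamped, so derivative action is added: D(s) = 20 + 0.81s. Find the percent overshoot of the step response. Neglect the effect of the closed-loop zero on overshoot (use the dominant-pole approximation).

Forward path: (20 + 0.81s)·7.4/(s(s+4)). The closed-loop characteristic equation is s² + (4 + 7.4·0.81)s + 7.4·20 = 0.
That is s² + 9.994s + 148 = 0, so ω_n = 12.17 rad/s and ζ = 9.994/(2·12.17) = 0.4108.
%OS = 100·exp(−πζ/√(1−ζ²)) = 24.3%.

24.3%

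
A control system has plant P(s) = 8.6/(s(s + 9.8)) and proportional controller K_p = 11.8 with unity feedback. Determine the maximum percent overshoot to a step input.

From 1 + K_pP(s) = 0: s² + 9.8s + 101.5 = 0 ⇒ ω_n = 10.07, ζ = 0.4864.
%OS = 100·exp(−πζ/√(1−ζ²)) = 100·exp(−π·0.4864/√0.7634) = 17.4%.

17.4%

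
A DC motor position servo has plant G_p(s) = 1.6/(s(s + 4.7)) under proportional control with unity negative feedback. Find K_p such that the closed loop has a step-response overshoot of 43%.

From %OS = 100·exp(−πζ/√(1−ζ²)) = 43%, ζ = −ln(0.43)/√(π²+ln²(0.43)) = 0.2594.
Characteristic equation s² + 4.7s + 1.6K_p = 0 gives ζ = 4.7/(2√(1.6K_p)).
Setting ζ = 0.2594: √(1.6K_p) = 4.7/(2·0.2594) = 9.058, so K_p = 82.04/1.6 = 51.3.

K_p = 51.3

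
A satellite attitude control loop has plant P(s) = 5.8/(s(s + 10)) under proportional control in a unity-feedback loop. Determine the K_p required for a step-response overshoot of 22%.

K_p = 22.9

From %OS = 100·exp(−πζ/√(1−ζ²)) = 22%, ζ = −ln(0.22)/√(π²+ln²(0.22)) = 0.4342.
Characteristic equation s² + 10s + 5.8K_p = 0 gives ζ = 10/(2√(5.8K_p)).
Setting ζ = 0.4342: √(5.8K_p) = 10/(2·0.4342) = 11.52, so K_p = 132.6/5.8 = 22.9.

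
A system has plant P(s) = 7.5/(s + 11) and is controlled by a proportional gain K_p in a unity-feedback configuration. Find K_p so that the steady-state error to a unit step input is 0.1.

K_p = 13.2

The loop is type 0, so e_ss(step) = 1/(1 + K_pos) with K_pos = K_p·P(0).
P(0) = 0.6818. Require 1/(1 + K_p·0.6818) = 0.1, so 1 + 0.6818·K_p = 10.
K_p = (10 − 1)/0.6818 = 13.2.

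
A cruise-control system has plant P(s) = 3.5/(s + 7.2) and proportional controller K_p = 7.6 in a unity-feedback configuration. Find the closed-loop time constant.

Closed-loop transfer function: T(s) = K_p·P(s)/(1 + K_p·P(s)) = 26.6/(s + 7.2 + 26.6) = 26.6/(s + 33.8).
Time constant τ = 1/33.8 = 0.0296 s.

τ = 0.0296 s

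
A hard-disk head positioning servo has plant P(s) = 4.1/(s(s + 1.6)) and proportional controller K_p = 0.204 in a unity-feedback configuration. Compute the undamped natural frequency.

The closed-loop denominator is s(s+1.6) + 0.204·4.1 = s² + 1.6s + 0.8364.
So ω_n² = 0.8364 ⇒ ω_n = 0.9145 rad/s, and ζ = 1.6/(2ω_n) = 0.875.

ω_n = 0.915 rad/s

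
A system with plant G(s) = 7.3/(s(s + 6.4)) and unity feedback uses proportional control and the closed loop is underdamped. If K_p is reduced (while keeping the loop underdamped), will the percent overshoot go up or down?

decrease

ζ = 6.4/(2√(7.3K_p)) rises as K_p falls; higher damping means less overshoot.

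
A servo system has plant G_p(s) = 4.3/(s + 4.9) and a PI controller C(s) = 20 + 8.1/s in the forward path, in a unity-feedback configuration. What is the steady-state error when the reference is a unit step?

0

The open loop C(s)G_p(s) has a pole at the origin (type 1), so the static position error constant is infinite and e_ss = 1/(1+∞) = 0.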